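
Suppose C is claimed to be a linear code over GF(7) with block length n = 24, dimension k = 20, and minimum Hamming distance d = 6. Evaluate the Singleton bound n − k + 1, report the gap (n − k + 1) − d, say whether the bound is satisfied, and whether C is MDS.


Singleton RHS = n − k + 1 = 5, slack = -1, bound violated (no such code; not MDS).

Singleton bound: d ≤ n − k + 1.
Here n = 24, k = 20, so n − k + 1 = 5.
Given d = 6, check d ≤ 5: NO.
Slack = (n − k + 1) − d = -1.
The slack is negative: d = 6 exceeds n − k + 1 = 5 by 1, so the Singleton bound is violated and no linear [24, 20, 6]_7 code can exist. In particular it is not MDS (MDS requires d = n − k + 1 exactly).
Description: the claimed parameters are [24, 20, 6]_7; such a code would be impossible (violates the Singleton bound).


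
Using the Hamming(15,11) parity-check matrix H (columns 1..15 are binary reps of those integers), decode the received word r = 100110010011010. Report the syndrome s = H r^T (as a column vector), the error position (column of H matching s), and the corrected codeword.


s = (0, 0, 0, 1)^T, error position = 1, corrected codeword c = 000110010011010

Compute s = H r^T mod 2 one row at a time:
  s_1 = 1 + 0 + 0 + 1 + 1 + 0 + 1 + 0 = 4 ≡ 0 (mod 2).
  s_2 = 1 + 1 + 0 + 0 + 1 + 0 + 1 + 0 = 4 ≡ 0 (mod 2).
  s_3 = 0 + 0 + 0 + 0 + 0 + 1 + 1 + 0 = 2 ≡ 0 (mod 2).
  s_4 = 1 + 0 + 1 + 0 + 0 + 1 + 0 + 0 = 3 ≡ 1 (mod 2).
s = (0, 0, 0, 1)^T — this equals column 1 of H (binary 0001), so error is at position 1.
Correct: flip bit 1 of r = 100110010011010 to get c = 000110010011010.


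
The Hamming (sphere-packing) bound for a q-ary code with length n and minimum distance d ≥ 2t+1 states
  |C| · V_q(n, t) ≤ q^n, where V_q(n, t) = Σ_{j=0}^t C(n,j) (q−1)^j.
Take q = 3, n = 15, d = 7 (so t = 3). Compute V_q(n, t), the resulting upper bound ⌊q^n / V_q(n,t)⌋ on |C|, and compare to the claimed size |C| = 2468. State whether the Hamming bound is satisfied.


V_q(n, t) = 4091, q^n = 14348907, Hamming bound = 3507, |C| = 2468 ≤ bound (satisfied).

Step 1: Compute V_q(n, t) = Σ_{j=0}^3 C(n, j) (q−1)^j.
  j = 0: C(15,0)·(2)^0 = 1·1 = 1.
  j = 1: C(15,1)·(2)^1 = 15·2 = 30.
  j = 2: C(15,2)·(2)^2 = 105·4 = 420.
  j = 3: C(15,3)·(2)^3 = 455·8 = 3640.
  V_q(n, t) = 1 + 30 + 420 + 3640 = 4091.
Step 2: q^n = 3^15 = 14348907.
Step 3: Hamming bound ⌊q^n / V_q(n,t)⌋ = ⌊14348907/4091⌋ = 3507.
Step 4: Compare |C| = 2468 to 3507: satisfied.
The claimed |C| lies below the Hamming bound.


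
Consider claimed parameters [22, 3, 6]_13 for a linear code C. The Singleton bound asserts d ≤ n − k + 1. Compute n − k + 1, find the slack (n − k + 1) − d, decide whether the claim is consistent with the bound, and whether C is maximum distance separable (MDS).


Singleton RHS = n − k + 1 = 20, slack = 14, bound satisfied, not MDS.

Singleton bound: d ≤ n − k + 1.
Here n = 22, k = 3, so n − k + 1 = 20.
Given d = 6, check d ≤ 20: YES.
Slack = (n − k + 1) − d = 14.
The code is NOT MDS (slack = 14 > 0).
Description: the claimed parameters are [22, 3, 6]_13; such a code would be non-MDS.


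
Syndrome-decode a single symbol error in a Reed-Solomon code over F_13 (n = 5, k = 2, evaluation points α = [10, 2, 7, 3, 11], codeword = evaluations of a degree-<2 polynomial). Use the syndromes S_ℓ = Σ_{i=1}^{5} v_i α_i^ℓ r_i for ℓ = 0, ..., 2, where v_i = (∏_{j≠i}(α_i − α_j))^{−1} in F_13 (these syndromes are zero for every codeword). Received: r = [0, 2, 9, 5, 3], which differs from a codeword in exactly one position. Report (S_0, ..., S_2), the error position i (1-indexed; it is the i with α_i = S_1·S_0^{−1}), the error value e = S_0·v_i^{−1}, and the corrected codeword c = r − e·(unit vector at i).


S = (3, 8, 4), error at position 3, error magnitude e = 5, c = [0, 2, 4, 5, 3].

Step 1: column multipliers v_i = (∏_{j≠i}(α_i − α_j))^{−1} mod 13.
  i = 1 (α = 10): (10−2)(10−7)(10−3)(10−11) = 8·3·7·(−1) = −168 ≡ 1, so v_1 = 1^{−1} = 1 (mod 13).
  i = 2 (α = 2): (2−10)(2−7)(2−3)(2−11) = (−8)·(−5)·(−1)·(−9) = 360 ≡ 9, so v_2 = 9^{−1} = 3 (mod 13).
  i = 3 (α = 7): (7−10)(7−2)(7−3)(7−11) = (−3)·5·4·(−4) = 240 ≡ 6, so v_3 = 6^{−1} = 11 (mod 13).
  i = 4 (α = 3): (3−10)(3−2)(3−7)(3−11) = (−7)·1·(−4)·(−8) = −224 ≡ 10, so v_4 = 10^{−1} = 4 (mod 13).
  i = 5 (α = 11): (11−10)(11−2)(11−7)(11−3) = 1·9·4·8 = 288 ≡ 2, so v_5 = 2^{−1} = 7 (mod 13).
  v = [1, 3, 11, 4, 7].
Step 2: syndromes of r = [0, 2, 9, 5, 3] (all sums mod 13).
  S_0 = Σ v_i r_i = 1·0 + 3·2 + 11·9 + 4·5 + 7·3 = 146 ≡ 3.
  S_1 = Σ v_i α_i r_i = 1·10·0 + 3·2·2 + 11·7·9 + 4·3·5 + 7·11·3 = 996 ≡ 8.
  α_i^2 mod 13 = [9, 4, 10, 9, 4].
  S_2 = Σ v_i α_i^2 r_i = 1·9·0 + 3·4·2 + 11·10·9 + 4·9·5 + 7·4·3 = 1278 ≡ 4.
  S = (3, 8, 4) ≠ 0, so r is not a codeword (an error is present).
Step 3: locate the error. For a single error e at position i, S_ℓ = v_i·e·α_i^ℓ, so α_err = S_1/S_0.
  S_0^{−1} = 3^{−1} = 9 (mod 13), so α_err = 8·9 = 72 ≡ 7 = α_3. Error position i = 3.
  Consistency check: S_2/S_1 = 4·5 = 20 ≡ 7 = α_err ✓ (single-error assumption holds).
Step 4: error magnitude e = S_0/v_3 = S_0·∏_{j≠3}(α_3 − α_j) = 3·6 = 18 ≡ 5 (mod 13).
Step 5: correct position 3: c_3 = r_3 − e = 9 − 5 ≡ 4 (mod 13). Hence c = [0, 2, 4, 5, 3].
  Check: interpolating c through the α_i gives m(x) = 9 + 3·x (degree < 2) with m(α_i) = c_i for every i, so c is indeed a codeword.


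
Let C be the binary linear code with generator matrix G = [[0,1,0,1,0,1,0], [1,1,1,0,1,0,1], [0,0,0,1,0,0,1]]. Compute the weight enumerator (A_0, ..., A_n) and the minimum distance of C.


Weight distribution: A_0 = 1, A_2 = 1, A_3 = 2, A_4 = 1, A_5 = 2, A_6 = 1. Minimum distance d = 2.

Enumerate all 2^3 = 8 messages m ∈ F_2^3.
For each, compute codeword c = mG in F_2^7, then tally its weight.
  m = 000 → c = 0000000, weight = 0.
  m = 100 → c = 0101010, weight = 3.
  m = 010 → c = 1110101, weight = 5.
  m = 110 → c = 1011111, weight = 6.
  m = 001 → c = 0001001, weight = 2.
  m = 101 → c = 0100011, weight = 3.
  m = 011 → c = 1111100, weight = 5.
  m = 111 → c = 1010110, weight = 4.
Tally weights:
  weight 0: 1 codewords.
  weight 2: 1 codewords.
  weight 3: 2 codewords.
  weight 4: 1 codewords.
  weight 5: 2 codewords.
  weight 6: 1 codewords.
Minimum distance d = smallest w > 0 with A_w > 0 = 2.
Sanity: Σ A_w = 8 = 2^3 = 8 ✓.


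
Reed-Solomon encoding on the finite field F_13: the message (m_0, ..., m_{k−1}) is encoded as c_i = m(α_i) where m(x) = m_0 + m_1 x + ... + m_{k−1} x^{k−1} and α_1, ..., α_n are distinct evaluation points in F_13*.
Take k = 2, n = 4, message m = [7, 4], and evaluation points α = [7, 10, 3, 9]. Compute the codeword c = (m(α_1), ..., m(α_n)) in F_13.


c = [9, 8, 6, 4]

Message polynomial: m(x) = 7 + 4·x (mod 13).
For each evaluation point α_i, compute m(α_i) mod 13:
  α_1 = 7: Horner steps 4 → 9, so m(7) = 9.
  α_2 = 10: Horner steps 4 → 8, so m(10) = 8.
  α_3 = 3: Horner steps 4 → 6, so m(3) = 6.
  α_4 = 9: Horner steps 4 → 4, so m(9) = 4.
Codeword c = [9, 8, 6, 4] ∈ F_13^4.


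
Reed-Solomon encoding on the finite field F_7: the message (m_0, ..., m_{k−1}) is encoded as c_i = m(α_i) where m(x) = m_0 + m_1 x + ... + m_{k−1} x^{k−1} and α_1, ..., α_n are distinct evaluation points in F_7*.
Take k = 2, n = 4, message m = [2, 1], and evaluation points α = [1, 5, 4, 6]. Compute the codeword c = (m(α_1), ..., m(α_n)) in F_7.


c = [3, 0, 6, 1]

Message polynomial: m(x) = 2 + 1·x (mod 7).
For each evaluation point α_i, compute m(α_i) mod 7:
  α_1 = 1: Horner steps 1 → 3, so m(1) = 3.
  α_2 = 5: Horner steps 1 → 0, so m(5) = 0.
  α_3 = 4: Horner steps 1 → 6, so m(4) = 6.
  α_4 = 6: Horner steps 1 → 1, so m(6) = 1.
Codeword c = [3, 0, 6, 1] ∈ F_7^4.


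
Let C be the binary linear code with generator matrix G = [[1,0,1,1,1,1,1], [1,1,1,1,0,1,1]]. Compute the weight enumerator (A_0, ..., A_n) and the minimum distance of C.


Weight distribution: A_0 = 1, A_2 = 1, A_6 = 2. Minimum distance d = 2.

Enumerate all 2^2 = 4 messages m ∈ F_2^2.
For each, compute codeword c = mG in F_2^7, then tally its weight.
  m = 00 → c = 0000000, weight = 0.
  m = 10 → c = 1011111, weight = 6.
  m = 01 → c = 1111011, weight = 6.
  m = 11 → c = 0100100, weight = 2.
Tally weights:
  weight 0: 1 codewords.
  weight 2: 1 codewords.
  weight 6: 2 codewords.
Minimum distance d = smallest w > 0 with A_w > 0 = 2.
Sanity: Σ A_w = 4 = 2^2 = 4 ✓.


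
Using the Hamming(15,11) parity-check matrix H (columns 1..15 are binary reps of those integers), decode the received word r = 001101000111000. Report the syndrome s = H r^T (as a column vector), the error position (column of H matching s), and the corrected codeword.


s = (1, 1, 0, 0)^T, error position = 12, corrected codeword c = 001101000110000

Compute s = H r^T mod 2 one row at a time:
  s_1 = 0 + 0 + 1 + 1 + 1 + 0 + 0 + 0 = 3 ≡ 1 (mod 2).
  s_2 = 1 + 0 + 1 + 0 + 1 + 0 + 0 + 0 = 3 ≡ 1 (mod 2).
  s_3 = 0 + 1 + 1 + 0 + 1 + 1 + 0 + 0 = 4 ≡ 0 (mod 2).
  s_4 = 0 + 1 + 0 + 0 + 0 + 1 + 0 + 0 = 2 ≡ 0 (mod 2).
s = (1, 1, 0, 0)^T — this equals column 12 of H (binary 1100), so error is at position 12.
Correct: flip bit 12 of r = 001101000111000 to get c = 001101000110000.


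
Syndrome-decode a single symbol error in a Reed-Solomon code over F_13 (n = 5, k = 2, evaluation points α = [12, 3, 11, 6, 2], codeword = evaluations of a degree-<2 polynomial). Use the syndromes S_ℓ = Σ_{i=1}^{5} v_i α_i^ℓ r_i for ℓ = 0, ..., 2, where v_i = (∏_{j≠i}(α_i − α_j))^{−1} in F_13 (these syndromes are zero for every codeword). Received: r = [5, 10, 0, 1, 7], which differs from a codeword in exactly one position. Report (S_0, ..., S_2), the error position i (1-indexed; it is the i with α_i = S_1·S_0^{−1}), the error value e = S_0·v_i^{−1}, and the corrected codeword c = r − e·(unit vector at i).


S = (10, 4, 12), error at position 2, error magnitude e = 11, c = [5, 12, 0, 1, 7].

Step 1: column multipliers v_i = (∏_{j≠i}(α_i − α_j))^{−1} mod 13.
  i = 1 (α = 12): (12−3)(12−11)(12−6)(12−2) = 9·1·6·10 = 540 ≡ 7, so v_1 = 7^{−1} = 2 (mod 13).
  i = 2 (α = 3): (3−12)(3−11)(3−6)(3−2) = (−9)·(−8)·(−3)·1 = −216 ≡ 5, so v_2 = 5^{−1} = 8 (mod 13).
  i = 3 (α = 11): (11−12)(11−3)(11−6)(11−2) = (−1)·8·5·9 = −360 ≡ 4, so v_3 = 4^{−1} = 10 (mod 13).
  i = 4 (α = 6): (6−12)(6−3)(6−11)(6−2) = (−6)·3·(−5)·4 = 360 ≡ 9, so v_4 = 9^{−1} = 3 (mod 13).
  i = 5 (α = 2): (2−12)(2−3)(2−11)(2−6) = (−10)·(−1)·(−9)·(−4) = 360 ≡ 9, so v_5 = 9^{−1} = 3 (mod 13).
  v = [2, 8, 10, 3, 3].
Step 2: syndromes of r = [5, 10, 0, 1, 7] (all sums mod 13).
  S_0 = Σ v_i r_i = 2·5 + 8·10 + 10·0 + 3·1 + 3·7 = 114 ≡ 10.
  S_1 = Σ v_i α_i r_i = 2·12·5 + 8·3·10 + 10·11·0 + 3·6·1 + 3·2·7 = 420 ≡ 4.
  α_i^2 mod 13 = [1, 9, 4, 10, 4].
  S_2 = Σ v_i α_i^2 r_i = 2·1·5 + 8·9·10 + 10·4·0 + 3·10·1 + 3·4·7 = 844 ≡ 12.
  S = (10, 4, 12) ≠ 0, so r is not a codeword (an error is present).
Step 3: locate the error. For a single error e at position i, S_ℓ = v_i·e·α_i^ℓ, so α_err = S_1/S_0.
  S_0^{−1} = 10^{−1} = 4 (mod 13), so α_err = 4·4 = 16 ≡ 3 = α_2. Error position i = 2.
  Consistency check: S_2/S_1 = 12·10 = 120 ≡ 3 = α_err ✓ (single-error assumption holds).
Step 4: error magnitude e = S_0/v_2 = S_0·∏_{j≠2}(α_2 − α_j) = 10·5 = 50 ≡ 11 (mod 13).
Step 5: correct position 2: c_2 = r_2 − e = 10 − 11 ≡ 12 (mod 13). Hence c = [5, 12, 0, 1, 7].
  Check: interpolating c through the α_i gives m(x) = 10 + 5·x (degree < 2) with m(α_i) = c_i for every i, so c is indeed a codeword.


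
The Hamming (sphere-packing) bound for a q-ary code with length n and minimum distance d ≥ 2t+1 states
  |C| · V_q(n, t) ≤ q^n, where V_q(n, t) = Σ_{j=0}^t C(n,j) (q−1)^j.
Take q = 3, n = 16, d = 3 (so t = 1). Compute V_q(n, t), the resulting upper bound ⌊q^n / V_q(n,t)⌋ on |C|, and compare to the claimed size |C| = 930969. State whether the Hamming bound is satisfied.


V_q(n, t) = 33, q^n = 43046721, Hamming bound = 1304446, |C| = 930969 ≤ bound (satisfied).

Step 1: Compute V_q(n, t) = Σ_{j=0}^1 C(n, j) (q−1)^j.
  j = 0: C(16,0)·(2)^0 = 1·1 = 1.
  j = 1: C(16,1)·(2)^1 = 16·2 = 32.
  V_q(n, t) = 1 + 32 = 33.
Step 2: q^n = 3^16 = 43046721.
Step 3: Hamming bound ⌊q^n / V_q(n,t)⌋ = ⌊43046721/33⌋ = 1304446.
Step 4: Compare |C| = 930969 to 1304446: satisfied.
The claimed |C| lies below the Hamming bound.


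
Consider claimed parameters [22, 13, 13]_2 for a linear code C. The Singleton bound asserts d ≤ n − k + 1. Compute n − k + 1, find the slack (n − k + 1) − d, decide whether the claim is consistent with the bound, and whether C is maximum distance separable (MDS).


Singleton RHS = n − k + 1 = 10, slack = -3, bound violated (no such code; not MDS).

Singleton bound: d ≤ n − k + 1.
Here n = 22, k = 13, so n − k + 1 = 10.
Given d = 13, check d ≤ 10: NO.
Slack = (n − k + 1) − d = -3.
The slack is negative: d = 13 exceeds n − k + 1 = 10 by 3, so the Singleton bound is violated and no linear [22, 13, 13]_2 code can exist. In particular it is not MDS (MDS requires d = n − k + 1 exactly).
Description: the claimed parameters are [22, 13, 13]_2; such a code would be impossible (violates the Singleton bound).


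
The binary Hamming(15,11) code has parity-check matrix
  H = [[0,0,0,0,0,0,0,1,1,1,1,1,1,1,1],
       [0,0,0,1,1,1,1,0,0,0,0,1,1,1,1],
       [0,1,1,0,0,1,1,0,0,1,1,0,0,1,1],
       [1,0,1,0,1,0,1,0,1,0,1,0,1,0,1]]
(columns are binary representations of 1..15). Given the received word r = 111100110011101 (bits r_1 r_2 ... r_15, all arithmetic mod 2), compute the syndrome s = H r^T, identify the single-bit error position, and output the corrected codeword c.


s = (1, 1, 1, 0)^T, error position = 14, corrected codeword c = 111100110011111

Compute s = H r^T mod 2 one row at a time:
  s_1 = 1 + 0 + 0 + 1 + 1 + 1 + 0 + 1 = 5 ≡ 1 (mod 2).
  s_2 = 1 + 0 + 0 + 1 + 1 + 1 + 0 + 1 = 5 ≡ 1 (mod 2).
  s_3 = 1 + 1 + 0 + 1 + 0 + 1 + 0 + 1 = 5 ≡ 1 (mod 2).
  s_4 = 1 + 1 + 0 + 1 + 0 + 1 + 1 + 1 = 6 ≡ 0 (mod 2).
s = (1, 1, 1, 0)^T — this equals column 14 of H (binary 1110), so error is at position 14.
Correct: flip bit 14 of r = 111100110011101 to get c = 111100110011111.


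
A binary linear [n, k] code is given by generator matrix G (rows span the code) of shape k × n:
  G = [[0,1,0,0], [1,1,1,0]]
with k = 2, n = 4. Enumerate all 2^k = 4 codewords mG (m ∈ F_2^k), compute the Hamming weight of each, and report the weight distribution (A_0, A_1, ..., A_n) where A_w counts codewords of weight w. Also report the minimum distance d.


Weight distribution: A_0 = 1, A_1 = 1, A_2 = 1, A_3 = 1. Minimum distance d = 1.

Enumerate all 2^2 = 4 messages m ∈ F_2^2.
For each, compute codeword c = mG in F_2^4, then tally its weight.
  m = 00 → c = 0000, weight = 0.
  m = 10 → c = 0100, weight = 1.
  m = 01 → c = 1110, weight = 3.
  m = 11 → c = 1010, weight = 2.
Tally weights:
  weight 0: 1 codewords.
  weight 1: 1 codewords.
  weight 2: 1 codewords.
  weight 3: 1 codewords.
Minimum distance d = smallest w > 0 with A_w > 0 = 1.
Sanity: Σ A_w = 4 = 2^2 = 4 ✓.


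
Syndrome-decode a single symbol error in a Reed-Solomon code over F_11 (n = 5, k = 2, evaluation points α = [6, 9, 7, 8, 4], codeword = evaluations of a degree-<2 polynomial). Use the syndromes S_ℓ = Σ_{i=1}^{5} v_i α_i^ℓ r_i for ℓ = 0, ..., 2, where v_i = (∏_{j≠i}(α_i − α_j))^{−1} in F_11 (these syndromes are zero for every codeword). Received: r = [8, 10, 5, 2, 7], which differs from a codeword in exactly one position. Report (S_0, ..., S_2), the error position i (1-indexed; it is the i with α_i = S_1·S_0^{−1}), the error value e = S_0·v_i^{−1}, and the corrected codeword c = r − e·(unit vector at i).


S = (7, 6, 2), error at position 5, error magnitude e = 4, c = [8, 10, 5, 2, 3].

Step 1: column multipliers v_i = (∏_{j≠i}(α_i − α_j))^{−1} mod 11.
  i = 1 (α = 6): (6−9)(6−7)(6−8)(6−4) = (−3)·(−1)·(−2)·2 = −12 ≡ 10, so v_1 = 10^{−1} = 10 (mod 11).
  i = 2 (α = 9): (9−6)(9−7)(9−8)(9−4) = 3·2·1·5 = 30 ≡ 8, so v_2 = 8^{−1} = 7 (mod 11).
  i = 3 (α = 7): (7−6)(7−9)(7−8)(7−4) = 1·(−2)·(−1)·3 = 6 ≡ 6, so v_3 = 6^{−1} = 2 (mod 11).
  i = 4 (α = 8): (8−6)(8−9)(8−7)(8−4) = 2·(−1)·1·4 = −8 ≡ 3, so v_4 = 3^{−1} = 4 (mod 11).
  i = 5 (α = 4): (4−6)(4−9)(4−7)(4−8) = (−2)·(−5)·(−3)·(−4) = 120 ≡ 10, so v_5 = 10^{−1} = 10 (mod 11).
  v = [10, 7, 2, 4, 10].
Step 2: syndromes of r = [8, 10, 5, 2, 7] (all sums mod 11).
  S_0 = Σ v_i r_i = 10·8 + 7·10 + 2·5 + 4·2 + 10·7 = 238 ≡ 7.
  S_1 = Σ v_i α_i r_i = 10·6·8 + 7·9·10 + 2·7·5 + 4·8·2 + 10·4·7 = 1524 ≡ 6.
  α_i^2 mod 11 = [3, 4, 5, 9, 5].
  S_2 = Σ v_i α_i^2 r_i = 10·3·8 + 7·4·10 + 2·5·5 + 4·9·2 + 10·5·7 = 992 ≡ 2.
  S = (7, 6, 2) ≠ 0, so r is not a codeword (an error is present).
Step 3: locate the error. For a single error e at position i, S_ℓ = v_i·e·α_i^ℓ, so α_err = S_1/S_0.
  S_0^{−1} = 7^{−1} = 8 (mod 11), so α_err = 6·8 = 48 ≡ 4 = α_5. Error position i = 5.
  Consistency check: S_2/S_1 = 2·2 = 4 ≡ 4 = α_err ✓ (single-error assumption holds).
Step 4: error magnitude e = S_0/v_5 = S_0·∏_{j≠5}(α_5 − α_j) = 7·10 = 70 ≡ 4 (mod 11).
Step 5: correct position 5: c_5 = r_5 − e = 7 − 4 ≡ 3 (mod 11). Hence c = [8, 10, 5, 2, 3].
  Check: interpolating c through the α_i gives m(x) = 4 + 8·x (degree < 2) with m(α_i) = c_i for every i, so c is indeed a codeword.


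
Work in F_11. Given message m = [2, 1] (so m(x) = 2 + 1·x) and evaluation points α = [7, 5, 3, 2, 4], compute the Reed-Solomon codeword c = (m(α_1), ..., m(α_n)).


c = [9, 7, 5, 4, 6]

Message polynomial: m(x) = 2 + 1·x (mod 11).
For each evaluation point α_i, compute m(α_i) mod 11:
  α_1 = 7: Horner steps 1 → 9, so m(7) = 9.
  α_2 = 5: Horner steps 1 → 7, so m(5) = 7.
  α_3 = 3: Horner steps 1 → 5, so m(3) = 5.
  α_4 = 2: Horner steps 1 → 4, so m(2) = 4.
  α_5 = 4: Horner steps 1 → 6, so m(4) = 6.
Codeword c = [9, 7, 5, 4, 6] ∈ F_11^5.


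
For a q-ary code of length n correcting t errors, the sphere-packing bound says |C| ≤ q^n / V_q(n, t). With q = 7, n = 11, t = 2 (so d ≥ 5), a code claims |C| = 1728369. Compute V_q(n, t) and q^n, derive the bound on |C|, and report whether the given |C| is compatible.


V_q(n, t) = 2047, q^n = 1977326743, Hamming bound = 965963, |C| = 1728369 > bound (violated).

Step 1: Compute V_q(n, t) = Σ_{j=0}^2 C(n, j) (q−1)^j.
  j = 0: C(11,0)·(6)^0 = 1·1 = 1.
  j = 1: C(11,1)·(6)^1 = 11·6 = 66.
  j = 2: C(11,2)·(6)^2 = 55·36 = 1980.
  V_q(n, t) = 1 + 66 + 1980 = 2047.
Step 2: q^n = 7^11 = 1977326743.
Step 3: Hamming bound ⌊q^n / V_q(n,t)⌋ = ⌊1977326743/2047⌋ = 965963.
Step 4: Compare |C| = 1728369 to 965963: violated.
The claimed |C| lies above the Hamming bound, so no 7-ary code of length 11 with d ≥ 5 can have 1728369 codewords.


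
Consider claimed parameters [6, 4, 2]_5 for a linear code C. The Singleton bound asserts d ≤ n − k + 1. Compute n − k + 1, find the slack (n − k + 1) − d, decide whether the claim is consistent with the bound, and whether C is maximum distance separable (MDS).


Singleton RHS = n − k + 1 = 3, slack = 1, bound satisfied, not MDS.

Singleton bound: d ≤ n − k + 1.
Here n = 6, k = 4, so n − k + 1 = 3.
Given d = 2, check d ≤ 3: YES.
Slack = (n − k + 1) − d = 1.
The code is NOT MDS (slack = 1 > 0).
Description: the claimed parameters are [6, 4, 2]_5; such a code would be non-MDS.


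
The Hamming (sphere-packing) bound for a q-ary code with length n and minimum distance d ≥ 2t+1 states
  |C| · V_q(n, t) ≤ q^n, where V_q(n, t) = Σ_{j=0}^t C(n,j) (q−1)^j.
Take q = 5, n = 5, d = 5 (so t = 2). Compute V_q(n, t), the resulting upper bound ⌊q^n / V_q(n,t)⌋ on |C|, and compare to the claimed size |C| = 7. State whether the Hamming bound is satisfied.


V_q(n, t) = 181, q^n = 3125, Hamming bound = 17, |C| = 7 ≤ bound (satisfied).

Step 1: Compute V_q(n, t) = Σ_{j=0}^2 C(n, j) (q−1)^j.
  j = 0: C(5,0)·(4)^0 = 1·1 = 1.
  j = 1: C(5,1)·(4)^1 = 5·4 = 20.
  j = 2: C(5,2)·(4)^2 = 10·16 = 160.
  V_q(n, t) = 1 + 20 + 160 = 181.
Step 2: q^n = 5^5 = 3125.
Step 3: Hamming bound ⌊q^n / V_q(n,t)⌋ = ⌊3125/181⌋ = 17.
Step 4: Compare |C| = 7 to 17: satisfied.
The claimed |C| lies below the Hamming bound.


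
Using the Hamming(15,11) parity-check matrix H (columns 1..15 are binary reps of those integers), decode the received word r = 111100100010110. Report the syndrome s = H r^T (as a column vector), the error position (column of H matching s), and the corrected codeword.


s = (1, 0, 1, 1)^T, error position = 11, corrected codeword c = 111100100000110

Compute s = H r^T mod 2 one row at a time:
  s_1 = 0 + 0 + 0 + 1 + 0 + 1 + 1 + 0 = 3 ≡ 1 (mod 2).
  s_2 = 1 + 0 + 0 + 1 + 0 + 1 + 1 + 0 = 4 ≡ 0 (mod 2).
  s_3 = 1 + 1 + 0 + 1 + 0 + 1 + 1 + 0 = 5 ≡ 1 (mod 2).
  s_4 = 1 + 1 + 0 + 1 + 0 + 1 + 1 + 0 = 5 ≡ 1 (mod 2).
s = (1, 0, 1, 1)^T — this equals column 11 of H (binary 1011), so error is at position 11.
Correct: flip bit 11 of r = 111100100010110 to get c = 111100100000110.


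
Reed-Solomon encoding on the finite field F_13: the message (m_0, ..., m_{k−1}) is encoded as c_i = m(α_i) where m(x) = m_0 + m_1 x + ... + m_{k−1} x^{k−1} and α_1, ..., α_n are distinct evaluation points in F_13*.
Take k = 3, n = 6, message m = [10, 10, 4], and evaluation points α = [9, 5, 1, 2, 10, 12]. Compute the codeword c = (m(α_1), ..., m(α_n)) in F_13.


c = [8, 4, 11, 7, 3, 4]

Message polynomial: m(x) = 10 + 10·x + 4·x^2 (mod 13).
For each evaluation point α_i, compute m(α_i) mod 13:
  α_1 = 9: Horner steps 4 → 7 → 8, so m(9) = 8.
  α_2 = 5: Horner steps 4 → 4 → 4, so m(5) = 4.
  α_3 = 1: Horner steps 4 → 1 → 11, so m(1) = 11.
  α_4 = 2: Horner steps 4 → 5 → 7, so m(2) = 7.
  α_5 = 10: Horner steps 4 → 11 → 3, so m(10) = 3.
  α_6 = 12: Horner steps 4 → 6 → 4, so m(12) = 4.
Codeword c = [8, 4, 11, 7, 3, 4] ∈ F_13^6.


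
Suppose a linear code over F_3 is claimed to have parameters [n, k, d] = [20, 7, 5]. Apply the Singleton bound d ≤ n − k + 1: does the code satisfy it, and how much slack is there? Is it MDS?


Singleton RHS = n − k + 1 = 14, slack = 9, bound satisfied, not MDS.

Singleton bound: d ≤ n − k + 1.
Here n = 20, k = 7, so n − k + 1 = 14.
Given d = 5, check d ≤ 14: YES.
Slack = (n − k + 1) − d = 9.
The code is NOT MDS (slack = 9 > 0).
Description: the claimed parameters are [20, 7, 5]_3; such a code would be non-MDS.


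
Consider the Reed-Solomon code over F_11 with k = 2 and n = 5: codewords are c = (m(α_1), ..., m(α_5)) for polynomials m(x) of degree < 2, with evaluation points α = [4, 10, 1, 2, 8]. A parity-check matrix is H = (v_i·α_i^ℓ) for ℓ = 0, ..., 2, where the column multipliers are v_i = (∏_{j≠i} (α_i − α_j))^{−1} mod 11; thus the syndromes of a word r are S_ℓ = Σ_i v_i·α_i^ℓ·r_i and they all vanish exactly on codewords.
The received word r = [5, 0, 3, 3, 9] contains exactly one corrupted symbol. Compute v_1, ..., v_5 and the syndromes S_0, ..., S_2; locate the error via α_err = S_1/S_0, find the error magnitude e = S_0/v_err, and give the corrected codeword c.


S = (6, 6, 6), error at position 3, error magnitude e = 1, c = [5, 0, 2, 3, 9].

Step 1: column multipliers v_i = (∏_{j≠i}(α_i − α_j))^{−1} mod 11.
  i = 1 (α = 4): (4−10)(4−1)(4−2)(4−8) = (−6)·3·2·(−4) = 144 ≡ 1, so v_1 = 1^{−1} = 1 (mod 11).
  i = 2 (α = 10): (10−4)(10−1)(10−2)(10−8) = 6·9·8·2 = 864 ≡ 6, so v_2 = 6^{−1} = 2 (mod 11).
  i = 3 (α = 1): (1−4)(1−10)(1−2)(1−8) = (−3)·(−9)·(−1)·(−7) = 189 ≡ 2, so v_3 = 2^{−1} = 6 (mod 11).
  i = 4 (α = 2): (2−4)(2−10)(2−1)(2−8) = (−2)·(−8)·1·(−6) = −96 ≡ 3, so v_4 = 3^{−1} = 4 (mod 11).
  i = 5 (α = 8): (8−4)(8−10)(8−1)(8−2) = 4·(−2)·7·6 = −336 ≡ 5, so v_5 = 5^{−1} = 9 (mod 11).
  v = [1, 2, 6, 4, 9].
Step 2: syndromes of r = [5, 0, 3, 3, 9] (all sums mod 11).
  S_0 = Σ v_i r_i = 1·5 + 2·0 + 6·3 + 4·3 + 9·9 = 116 ≡ 6.
  S_1 = Σ v_i α_i r_i = 1·4·5 + 2·10·0 + 6·1·3 + 4·2·3 + 9·8·9 = 710 ≡ 6.
  α_i^2 mod 11 = [5, 1, 1, 4, 9].
  S_2 = Σ v_i α_i^2 r_i = 1·5·5 + 2·1·0 + 6·1·3 + 4·4·3 + 9·9·9 = 820 ≡ 6.
  S = (6, 6, 6) ≠ 0, so r is not a codeword (an error is present).
Step 3: locate the error. For a single error e at position i, S_ℓ = v_i·e·α_i^ℓ, so α_err = S_1/S_0.
  S_0^{−1} = 6^{−1} = 2 (mod 11), so α_err = 6·2 = 12 ≡ 1 = α_3. Error position i = 3.
  Consistency check: S_2/S_1 = 6·2 = 12 ≡ 1 = α_err ✓ (single-error assumption holds).
Step 4: error magnitude e = S_0/v_3 = S_0·∏_{j≠3}(α_3 − α_j) = 6·2 = 12 ≡ 1 (mod 11).
Step 5: correct position 3: c_3 = r_3 − e = 3 − 1 ≡ 2 (mod 11). Hence c = [5, 0, 2, 3, 9].
  Check: interpolating c through the α_i gives m(x) = 1 + 1·x (degree < 2) with m(α_i) = c_i for every i, so c is indeed a codeword.


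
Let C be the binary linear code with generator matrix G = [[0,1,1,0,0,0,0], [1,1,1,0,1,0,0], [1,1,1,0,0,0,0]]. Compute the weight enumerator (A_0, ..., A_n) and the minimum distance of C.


Weight distribution: A_0 = 1, A_1 = 2, A_2 = 2, A_3 = 2, A_4 = 1. Minimum distance d = 1.

Enumerate all 2^3 = 8 messages m ∈ F_2^3.
For each, compute codeword c = mG in F_2^7, then tally its weight.
  m = 000 → c = 0000000, weight = 0.
  m = 100 → c = 0110000, weight = 2.
  m = 010 → c = 1110100, weight = 4.
  m = 110 → c = 1000100, weight = 2.
  m = 001 → c = 1110000, weight = 3.
  m = 101 → c = 1000000, weight = 1.
  m = 011 → c = 0000100, weight = 1.
  m = 111 → c = 0110100, weight = 3.
Tally weights:
  weight 0: 1 codewords.
  weight 1: 2 codewords.
  weight 2: 2 codewords.
  weight 3: 2 codewords.
  weight 4: 1 codewords.
Minimum distance d = smallest w > 0 with A_w > 0 = 1.
Sanity: Σ A_w = 8 = 2^3 = 8 ✓.


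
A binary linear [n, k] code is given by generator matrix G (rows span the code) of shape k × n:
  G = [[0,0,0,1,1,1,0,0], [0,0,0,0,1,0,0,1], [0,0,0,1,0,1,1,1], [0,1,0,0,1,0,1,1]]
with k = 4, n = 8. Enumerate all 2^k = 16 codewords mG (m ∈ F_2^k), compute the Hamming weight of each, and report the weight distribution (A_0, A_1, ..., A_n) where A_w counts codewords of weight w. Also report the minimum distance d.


Weight distribution: A_0 = 1, A_1 = 2, A_2 = 2, A_3 = 4, A_4 = 5, A_5 = 2. Minimum distance d = 1.

Enumerate all 2^4 = 16 messages m ∈ F_2^4.
For each, compute codeword c = mG in F_2^8, then tally its weight.
  m = 0000 → c = 00000000, weight = 0.
  m = 1000 → c = 00011100, weight = 3.
  m = 0100 → c = 00001001, weight = 2.
  m = 1100 → c = 00010101, weight = 3.
  m = 0010 → c = 00010111, weight = 4.
  m = 1010 → c = 00001011, weight = 3.
  m = 0110 → c = 00011110, weight = 4.
  m = 1110 → c = 00000010, weight = 1.
  m = 0001 → c = 01001011, weight = 4.
  m = 1001 → c = 01010111, weight = 5.
  m = 0101 → c = 01000010, weight = 2.
  m = 1101 → c = 01011110, weight = 5.
  m = 0011 → c = 01011100, weight = 4.
  m = 1011 → c = 01000000, weight = 1.
  m = 0111 → c = 01010101, weight = 4.
  m = 1111 → c = 01001001, weight = 3.
Tally weights:
  weight 0: 1 codewords.
  weight 1: 2 codewords.
  weight 2: 2 codewords.
  weight 3: 4 codewords.
  weight 4: 5 codewords.
  weight 5: 2 codewords.
Minimum distance d = smallest w > 0 with A_w > 0 = 1.
Sanity: Σ A_w = 16 = 2^4 = 16 ✓.


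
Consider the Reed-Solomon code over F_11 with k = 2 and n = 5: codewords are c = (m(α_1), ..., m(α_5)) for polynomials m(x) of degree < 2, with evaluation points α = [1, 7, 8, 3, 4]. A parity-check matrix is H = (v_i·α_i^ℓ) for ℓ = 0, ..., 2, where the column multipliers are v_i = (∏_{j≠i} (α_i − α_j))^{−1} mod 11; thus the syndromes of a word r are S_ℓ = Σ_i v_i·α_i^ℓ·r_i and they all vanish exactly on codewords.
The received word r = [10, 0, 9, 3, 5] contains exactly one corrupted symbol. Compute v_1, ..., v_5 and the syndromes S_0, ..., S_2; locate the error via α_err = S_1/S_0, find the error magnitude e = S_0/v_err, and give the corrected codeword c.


S = (5, 7, 1), error at position 3, error magnitude e = 7, c = [10, 0, 2, 3, 5].

Step 1: column multipliers v_i = (∏_{j≠i}(α_i − α_j))^{−1} mod 11.
  i = 1 (α = 1): (1−7)(1−8)(1−3)(1−4) = (−6)·(−7)·(−2)·(−3) = 252 ≡ 10, so v_1 = 10^{−1} = 10 (mod 11).
  i = 2 (α = 7): (7−1)(7−8)(7−3)(7−4) = 6·(−1)·4·3 = −72 ≡ 5, so v_2 = 5^{−1} = 9 (mod 11).
  i = 3 (α = 8): (8−1)(8−7)(8−3)(8−4) = 7·1·5·4 = 140 ≡ 8, so v_3 = 8^{−1} = 7 (mod 11).
  i = 4 (α = 3): (3−1)(3−7)(3−8)(3−4) = 2·(−4)·(−5)·(−1) = −40 ≡ 4, so v_4 = 4^{−1} = 3 (mod 11).
  i = 5 (α = 4): (4−1)(4−7)(4−8)(4−3) = 3·(−3)·(−4)·1 = 36 ≡ 3, so v_5 = 3^{−1} = 4 (mod 11).
  v = [10, 9, 7, 3, 4].
Step 2: syndromes of r = [10, 0, 9, 3, 5] (all sums mod 11).
  S_0 = Σ v_i r_i = 10·10 + 9·0 + 7·9 + 3·3 + 4·5 = 192 ≡ 5.
  S_1 = Σ v_i α_i r_i = 10·1·10 + 9·7·0 + 7·8·9 + 3·3·3 + 4·4·5 = 711 ≡ 7.
  α_i^2 mod 11 = [1, 5, 9, 9, 5].
  S_2 = Σ v_i α_i^2 r_i = 10·1·10 + 9·5·0 + 7·9·9 + 3·9·3 + 4·5·5 = 848 ≡ 1.
  S = (5, 7, 1) ≠ 0, so r is not a codeword (an error is present).
Step 3: locate the error. For a single error e at position i, S_ℓ = v_i·e·α_i^ℓ, so α_err = S_1/S_0.
  S_0^{−1} = 5^{−1} = 9 (mod 11), so α_err = 7·9 = 63 ≡ 8 = α_3. Error position i = 3.
  Consistency check: S_2/S_1 = 1·8 = 8 ≡ 8 = α_err ✓ (single-error assumption holds).
Step 4: error magnitude e = S_0/v_3 = S_0·∏_{j≠3}(α_3 − α_j) = 5·8 = 40 ≡ 7 (mod 11).
Step 5: correct position 3: c_3 = r_3 − e = 9 − 7 ≡ 2 (mod 11). Hence c = [10, 0, 2, 3, 5].
  Check: interpolating c through the α_i gives m(x) = 8 + 2·x (degree < 2) with m(α_i) = c_i for every i, so c is indeed a codeword.


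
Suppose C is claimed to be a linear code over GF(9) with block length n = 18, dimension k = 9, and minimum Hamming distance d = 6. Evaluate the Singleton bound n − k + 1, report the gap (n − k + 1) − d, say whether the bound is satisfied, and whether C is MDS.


Singleton RHS = n − k + 1 = 10, slack = 4, bound satisfied, not MDS.

Singleton bound: d ≤ n − k + 1.
Here n = 18, k = 9, so n − k + 1 = 10.
Given d = 6, check d ≤ 10: YES.
Slack = (n − k + 1) − d = 4.
The code is NOT MDS (slack = 4 > 0).
Description: the claimed parameters are [18, 9, 6]_9; such a code would be non-MDS.


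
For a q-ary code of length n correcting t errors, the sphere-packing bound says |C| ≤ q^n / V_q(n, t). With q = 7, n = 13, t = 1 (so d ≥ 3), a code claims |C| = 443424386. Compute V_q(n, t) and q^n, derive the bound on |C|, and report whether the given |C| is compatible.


V_q(n, t) = 79, q^n = 96889010407, Hamming bound = 1226443169, |C| = 443424386 ≤ bound (satisfied).

Step 1: Compute V_q(n, t) = Σ_{j=0}^1 C(n, j) (q−1)^j.
  j = 0: C(13,0)·(6)^0 = 1·1 = 1.
  j = 1: C(13,1)·(6)^1 = 13·6 = 78.
  V_q(n, t) = 1 + 78 = 79.
Step 2: q^n = 7^13 = 96889010407.
Step 3: Hamming bound ⌊q^n / V_q(n,t)⌋ = ⌊96889010407/79⌋ = 1226443169.
Step 4: Compare |C| = 443424386 to 1226443169: satisfied.
The claimed |C| lies below the Hamming bound.


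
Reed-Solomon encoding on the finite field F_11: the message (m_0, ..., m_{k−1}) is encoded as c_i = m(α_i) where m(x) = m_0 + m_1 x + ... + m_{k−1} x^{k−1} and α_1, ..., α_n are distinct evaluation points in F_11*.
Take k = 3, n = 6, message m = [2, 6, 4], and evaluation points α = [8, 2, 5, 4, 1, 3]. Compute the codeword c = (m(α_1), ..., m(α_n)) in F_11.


c = [9, 8, 0, 2, 1, 1]

Message polynomial: m(x) = 2 + 6·x + 4·x^2 (mod 11).
For each evaluation point α_i, compute m(α_i) mod 11:
  α_1 = 8: Horner steps 4 → 5 → 9, so m(8) = 9.
  α_2 = 2: Horner steps 4 → 3 → 8, so m(2) = 8.
  α_3 = 5: Horner steps 4 → 4 → 0, so m(5) = 0.
  α_4 = 4: Horner steps 4 → 0 → 2, so m(4) = 2.
  α_5 = 1: Horner steps 4 → 10 → 1, so m(1) = 1.
  α_6 = 3: Horner steps 4 → 7 → 1, so m(3) = 1.
Codeword c = [9, 8, 0, 2, 1, 1] ∈ F_11^6.


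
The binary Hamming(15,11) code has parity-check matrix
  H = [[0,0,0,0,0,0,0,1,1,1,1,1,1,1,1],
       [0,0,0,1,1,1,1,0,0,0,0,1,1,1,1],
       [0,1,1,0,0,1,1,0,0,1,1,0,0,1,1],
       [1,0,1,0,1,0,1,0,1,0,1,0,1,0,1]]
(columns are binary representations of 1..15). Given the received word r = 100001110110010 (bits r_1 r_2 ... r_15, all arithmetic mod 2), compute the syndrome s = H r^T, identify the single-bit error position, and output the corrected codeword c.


s = (0, 1, 1, 1)^T, error position = 7, corrected codeword c = 100001010110010

Compute s = H r^T mod 2 one row at a time:
  s_1 = 1 + 0 + 1 + 1 + 0 + 0 + 1 + 0 = 4 ≡ 0 (mod 2).
  s_2 = 0 + 0 + 1 + 1 + 0 + 0 + 1 + 0 = 3 ≡ 1 (mod 2).
  s_3 = 0 + 0 + 1 + 1 + 1 + 1 + 1 + 0 = 5 ≡ 1 (mod 2).
  s_4 = 1 + 0 + 0 + 1 + 0 + 1 + 0 + 0 = 3 ≡ 1 (mod 2).
s = (0, 1, 1, 1)^T — this equals column 7 of H (binary 0111), so error is at position 7.
Correct: flip bit 7 of r = 100001110110010 to get c = 100001010110010.


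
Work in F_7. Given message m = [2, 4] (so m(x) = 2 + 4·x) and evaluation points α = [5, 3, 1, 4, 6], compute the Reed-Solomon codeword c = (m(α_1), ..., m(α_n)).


c = [1, 0, 6, 4, 5]

Message polynomial: m(x) = 2 + 4·x (mod 7).
For each evaluation point α_i, compute m(α_i) mod 7:
  α_1 = 5: Horner steps 4 → 1, so m(5) = 1.
  α_2 = 3: Horner steps 4 → 0, so m(3) = 0.
  α_3 = 1: Horner steps 4 → 6, so m(1) = 6.
  α_4 = 4: Horner steps 4 → 4, so m(4) = 4.
  α_5 = 6: Horner steps 4 → 5, so m(6) = 5.
Codeword c = [1, 0, 6, 4, 5] ∈ F_7^5.


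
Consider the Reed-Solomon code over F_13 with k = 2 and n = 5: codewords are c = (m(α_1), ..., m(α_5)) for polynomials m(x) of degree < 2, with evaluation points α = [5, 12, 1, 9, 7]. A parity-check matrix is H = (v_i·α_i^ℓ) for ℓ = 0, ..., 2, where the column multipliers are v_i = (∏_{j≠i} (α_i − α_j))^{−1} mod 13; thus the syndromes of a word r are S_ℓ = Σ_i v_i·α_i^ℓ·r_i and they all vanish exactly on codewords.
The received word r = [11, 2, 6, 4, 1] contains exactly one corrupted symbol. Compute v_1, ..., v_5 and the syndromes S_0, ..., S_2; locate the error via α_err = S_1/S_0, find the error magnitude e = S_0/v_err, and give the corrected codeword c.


S = (11, 11, 11), error at position 3, error magnitude e = 1, c = [11, 2, 5, 4, 1].

Step 1: column multipliers v_i = (∏_{j≠i}(α_i − α_j))^{−1} mod 13.
  i = 1 (α = 5): (5−12)(5−1)(5−9)(5−7) = (−7)·4·(−4)·(−2) = −224 ≡ 10, so v_1 = 10^{−1} = 4 (mod 13).
  i = 2 (α = 12): (12−5)(12−1)(12−9)(12−7) = 7·11·3·5 = 1155 ≡ 11, so v_2 = 11^{−1} = 6 (mod 13).
  i = 3 (α = 1): (1−5)(1−12)(1−9)(1−7) = (−4)·(−11)·(−8)·(−6) = 2112 ≡ 6, so v_3 = 6^{−1} = 11 (mod 13).
  i = 4 (α = 9): (9−5)(9−12)(9−1)(9−7) = 4·(−3)·8·2 = −192 ≡ 3, so v_4 = 3^{−1} = 9 (mod 13).
  i = 5 (α = 7): (7−5)(7−12)(7−1)(7−9) = 2·(−5)·6·(−2) = 120 ≡ 3, so v_5 = 3^{−1} = 9 (mod 13).
  v = [4, 6, 11, 9, 9].
Step 2: syndromes of r = [11, 2, 6, 4, 1] (all sums mod 13).
  S_0 = Σ v_i r_i = 4·11 + 6·2 + 11·6 + 9·4 + 9·1 = 167 ≡ 11.
  S_1 = Σ v_i α_i r_i = 4·5·11 + 6·12·2 + 11·1·6 + 9·9·4 + 9·7·1 = 817 ≡ 11.
  α_i^2 mod 13 = [12, 1, 1, 3, 10].
  S_2 = Σ v_i α_i^2 r_i = 4·12·11 + 6·1·2 + 11·1·6 + 9·3·4 + 9·10·1 = 804 ≡ 11.
  S = (11, 11, 11) ≠ 0, so r is not a codeword (an error is present).
Step 3: locate the error. For a single error e at position i, S_ℓ = v_i·e·α_i^ℓ, so α_err = S_1/S_0.
  S_0^{−1} = 11^{−1} = 6 (mod 13), so α_err = 11·6 = 66 ≡ 1 = α_3. Error position i = 3.
  Consistency check: S_2/S_1 = 11·6 = 66 ≡ 1 = α_err ✓ (single-error assumption holds).
Step 4: error magnitude e = S_0/v_3 = S_0·∏_{j≠3}(α_3 − α_j) = 11·6 = 66 ≡ 1 (mod 13).
Step 5: correct position 3: c_3 = r_3 − e = 6 − 1 ≡ 5 (mod 13). Hence c = [11, 2, 5, 4, 1].
  Check: interpolating c through the α_i gives m(x) = 10 + 8·x (degree < 2) with m(α_i) = c_i for every i, so c is indeed a codeword.


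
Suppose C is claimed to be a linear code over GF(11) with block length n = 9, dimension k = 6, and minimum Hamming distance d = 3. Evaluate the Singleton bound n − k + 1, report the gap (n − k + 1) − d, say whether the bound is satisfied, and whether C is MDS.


Singleton RHS = n − k + 1 = 4, slack = 1, bound satisfied, not MDS.

Singleton bound: d ≤ n − k + 1.
Here n = 9, k = 6, so n − k + 1 = 4.
Given d = 3, check d ≤ 4: YES.
Slack = (n − k + 1) − d = 1.
The code is NOT MDS (slack = 1 > 0).
Description: the claimed parameters are [9, 6, 3]_11; such a code would be non-MDS.


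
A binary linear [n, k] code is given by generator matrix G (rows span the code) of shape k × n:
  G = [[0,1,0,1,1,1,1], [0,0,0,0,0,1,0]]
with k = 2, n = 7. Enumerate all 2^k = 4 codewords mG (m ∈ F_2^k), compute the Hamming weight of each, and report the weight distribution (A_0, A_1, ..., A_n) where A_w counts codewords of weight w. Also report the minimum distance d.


Weight distribution: A_0 = 1, A_1 = 1, A_4 = 1, A_5 = 1. Minimum distance d = 1.

Enumerate all 2^2 = 4 messages m ∈ F_2^2.
For each, compute codeword c = mG in F_2^7, then tally its weight.
  m = 00 → c = 0000000, weight = 0.
  m = 10 → c = 0101111, weight = 5.
  m = 01 → c = 0000010, weight = 1.
  m = 11 → c = 0101101, weight = 4.
Tally weights:
  weight 0: 1 codewords.
  weight 1: 1 codewords.
  weight 4: 1 codewords.
  weight 5: 1 codewords.
Minimum distance d = smallest w > 0 with A_w > 0 = 1.
Sanity: Σ A_w = 4 = 2^2 = 4 ✓.


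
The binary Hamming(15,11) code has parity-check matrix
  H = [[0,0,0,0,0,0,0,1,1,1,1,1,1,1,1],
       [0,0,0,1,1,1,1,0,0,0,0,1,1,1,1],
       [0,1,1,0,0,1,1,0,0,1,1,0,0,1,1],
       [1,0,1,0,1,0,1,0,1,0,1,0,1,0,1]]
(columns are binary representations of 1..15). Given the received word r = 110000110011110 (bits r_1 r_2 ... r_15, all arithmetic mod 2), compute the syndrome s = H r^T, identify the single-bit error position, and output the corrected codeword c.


s = (1, 0, 0, 0)^T, error position = 8, corrected codeword c = 110000100011110

Compute s = H r^T mod 2 one row at a time:
  s_1 = 1 + 0 + 0 + 1 + 1 + 1 + 1 + 0 = 5 ≡ 1 (mod 2).
  s_2 = 0 + 0 + 0 + 1 + 1 + 1 + 1 + 0 = 4 ≡ 0 (mod 2).
  s_3 = 1 + 0 + 0 + 1 + 0 + 1 + 1 + 0 = 4 ≡ 0 (mod 2).
  s_4 = 1 + 0 + 0 + 1 + 0 + 1 + 1 + 0 = 4 ≡ 0 (mod 2).
s = (1, 0, 0, 0)^T — this equals column 8 of H (binary 1000), so error is at position 8.
Correct: flip bit 8 of r = 110000110011110 to get c = 110000100011110.


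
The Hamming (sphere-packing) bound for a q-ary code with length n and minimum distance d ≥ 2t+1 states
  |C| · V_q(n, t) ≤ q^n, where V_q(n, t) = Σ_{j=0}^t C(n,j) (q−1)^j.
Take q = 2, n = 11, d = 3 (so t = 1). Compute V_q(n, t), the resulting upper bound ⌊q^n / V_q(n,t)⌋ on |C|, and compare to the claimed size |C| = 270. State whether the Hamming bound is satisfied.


V_q(n, t) = 12, q^n = 2048, Hamming bound = 170, |C| = 270 > bound (violated).

Step 1: Compute V_q(n, t) = Σ_{j=0}^1 C(n, j) (q−1)^j.
  j = 0: C(11,0)·(1)^0 = 1·1 = 1.
  j = 1: C(11,1)·(1)^1 = 11·1 = 11.
  V_q(n, t) = 1 + 11 = 12.
Step 2: q^n = 2^11 = 2048.
Step 3: Hamming bound ⌊q^n / V_q(n,t)⌋ = ⌊2048/12⌋ = 170.
Step 4: Compare |C| = 270 to 170: violated.
The claimed |C| lies above the Hamming bound, so no 2-ary code of length 11 with d ≥ 3 can have 270 codewords.


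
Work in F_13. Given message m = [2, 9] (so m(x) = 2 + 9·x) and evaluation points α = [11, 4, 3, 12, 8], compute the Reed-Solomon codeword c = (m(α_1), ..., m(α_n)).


c = [10, 12, 3, 6, 9]

Message polynomial: m(x) = 2 + 9·x (mod 13).
For each evaluation point α_i, compute m(α_i) mod 13:
  α_1 = 11: Horner steps 9 → 10, so m(11) = 10.
  α_2 = 4: Horner steps 9 → 12, so m(4) = 12.
  α_3 = 3: Horner steps 9 → 3, so m(3) = 3.
  α_4 = 12: Horner steps 9 → 6, so m(12) = 6.
  α_5 = 8: Horner steps 9 → 9, so m(8) = 9.
Codeword c = [10, 12, 3, 6, 9] ∈ F_13^5.
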